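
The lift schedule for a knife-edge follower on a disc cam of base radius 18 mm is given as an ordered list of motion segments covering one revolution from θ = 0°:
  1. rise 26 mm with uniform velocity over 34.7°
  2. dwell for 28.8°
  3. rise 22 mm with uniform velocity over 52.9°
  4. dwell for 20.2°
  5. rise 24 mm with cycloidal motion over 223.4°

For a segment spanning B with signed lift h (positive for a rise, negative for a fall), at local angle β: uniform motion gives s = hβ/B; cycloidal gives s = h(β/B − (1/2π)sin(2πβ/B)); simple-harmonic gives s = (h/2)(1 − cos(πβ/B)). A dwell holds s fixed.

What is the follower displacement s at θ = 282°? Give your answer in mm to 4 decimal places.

seg 1 [0°–34.7°] uniform, h=26: full span → s += 26 → s = 26.0000
seg 2 [34.7°–63.5°] dwell: s stays 26.0000
seg 3 [63.5°–116.4°] uniform, h=22: full span → s += 22 → s = 48.0000
seg 4 [116.4°–136.6°] dwell: s stays 48.0000
seg 5 [136.6°–360°] cycloidal, h=24: θ=282° here. β=145.4, B=223.4. 24·(0.6509 − sin(2π·0.6509)/(2π)) = 18.7226 → s = 66.7226

66.7226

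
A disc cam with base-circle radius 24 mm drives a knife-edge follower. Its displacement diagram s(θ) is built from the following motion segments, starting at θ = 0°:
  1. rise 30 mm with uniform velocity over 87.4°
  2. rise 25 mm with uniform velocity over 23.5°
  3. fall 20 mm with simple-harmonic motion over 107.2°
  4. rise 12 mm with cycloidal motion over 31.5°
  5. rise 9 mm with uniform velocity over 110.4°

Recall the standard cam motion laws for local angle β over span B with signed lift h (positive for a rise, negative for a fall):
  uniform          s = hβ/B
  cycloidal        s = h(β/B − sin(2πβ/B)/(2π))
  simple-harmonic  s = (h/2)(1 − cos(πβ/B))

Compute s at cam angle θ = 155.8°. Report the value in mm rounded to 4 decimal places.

seg 1 [0°–87.4°] uniform, h=30: full span → s += 30 → s = 30.0000
seg 2 [87.4°–110.9°] uniform, h=25: full span → s += 25 → s = 55.0000
seg 3 [110.9°–218.1°] simple-harmonic, h=-20: θ=155.8° here. β=44.9, B=107.2. -20/2·(1 − cos(π·0.4188)) = -7.4779 → s = 47.5221

47.5221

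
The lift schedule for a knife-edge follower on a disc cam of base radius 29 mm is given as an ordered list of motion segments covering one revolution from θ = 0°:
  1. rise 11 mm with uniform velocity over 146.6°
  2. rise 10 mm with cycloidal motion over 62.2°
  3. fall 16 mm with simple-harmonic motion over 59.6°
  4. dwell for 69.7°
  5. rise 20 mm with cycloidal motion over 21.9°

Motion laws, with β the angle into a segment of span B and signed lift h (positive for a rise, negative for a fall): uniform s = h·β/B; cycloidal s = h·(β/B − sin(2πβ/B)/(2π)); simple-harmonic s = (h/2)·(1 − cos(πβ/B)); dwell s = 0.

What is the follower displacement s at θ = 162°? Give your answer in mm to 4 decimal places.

seg 1 [0°–146.6°] uniform, h=11: full span → s += 11 → s = 11.0000
seg 2 [146.6°–208.8°] cycloidal, h=10: θ=162° here. β=15.4, B=62.2. 10·(0.2476 − sin(2π·0.2476)/(2π)) = 0.8845 → s = 11.8845

11.8845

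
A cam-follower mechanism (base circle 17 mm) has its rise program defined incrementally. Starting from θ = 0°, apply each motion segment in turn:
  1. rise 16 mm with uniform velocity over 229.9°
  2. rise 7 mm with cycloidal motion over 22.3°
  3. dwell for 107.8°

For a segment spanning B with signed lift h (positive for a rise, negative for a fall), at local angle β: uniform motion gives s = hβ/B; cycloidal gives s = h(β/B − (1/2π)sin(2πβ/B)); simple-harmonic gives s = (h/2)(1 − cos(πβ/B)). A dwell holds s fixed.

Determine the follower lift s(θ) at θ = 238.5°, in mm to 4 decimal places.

seg 1 [0°–229.9°] uniform, h=16: full span → s += 16 → s = 16.0000
seg 2 [229.9°–252.2°] cycloidal, h=7: θ=238.5° here. β=8.6, B=22.3. 7·(0.3857 − sin(2π·0.3857)/(2π)) = 1.9662 → s = 17.9662

17.9662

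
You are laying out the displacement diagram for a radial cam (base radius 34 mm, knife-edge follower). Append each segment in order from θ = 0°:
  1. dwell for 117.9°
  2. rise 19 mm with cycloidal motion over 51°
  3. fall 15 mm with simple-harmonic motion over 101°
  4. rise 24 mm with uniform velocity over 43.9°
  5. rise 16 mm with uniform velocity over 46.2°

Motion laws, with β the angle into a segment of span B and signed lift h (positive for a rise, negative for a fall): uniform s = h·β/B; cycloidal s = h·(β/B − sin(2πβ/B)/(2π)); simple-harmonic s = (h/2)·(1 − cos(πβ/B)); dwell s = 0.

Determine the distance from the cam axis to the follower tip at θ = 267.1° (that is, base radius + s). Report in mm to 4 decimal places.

seg 1 [0°–117.9°] dwell: s stays 0.0000
seg 2 [117.9°–168.9°] cycloidal, h=19: full span → s += 19 → s = 19.0000
seg 3 [168.9°–269.9°] simple-harmonic, h=-15: θ=267.1° here. β=98.2, B=101. -15/2·(1 − cos(π·0.9723)) = -14.9716 → s = 4.0284
radial distance = base radius + s = 34 + 4.0284 = 38.0284

38.0284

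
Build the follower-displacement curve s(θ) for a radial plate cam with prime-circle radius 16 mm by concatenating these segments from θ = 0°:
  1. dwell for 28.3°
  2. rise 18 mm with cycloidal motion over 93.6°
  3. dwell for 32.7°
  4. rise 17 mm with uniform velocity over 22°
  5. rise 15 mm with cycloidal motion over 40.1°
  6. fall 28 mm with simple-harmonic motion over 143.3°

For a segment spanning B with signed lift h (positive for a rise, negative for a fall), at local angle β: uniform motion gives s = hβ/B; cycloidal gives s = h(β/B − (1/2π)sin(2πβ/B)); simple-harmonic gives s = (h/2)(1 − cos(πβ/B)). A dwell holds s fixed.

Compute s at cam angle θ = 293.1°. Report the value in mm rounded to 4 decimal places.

seg 1 [0°–28.3°] dwell: s stays 0.0000
seg 2 [28.3°–121.9°] cycloidal, h=18: full span → s += 18 → s = 18.0000
seg 3 [121.9°–154.6°] dwell: s stays 18.0000
seg 4 [154.6°–176.6°] uniform, h=17: full span → s += 17 → s = 35.0000
seg 5 [176.6°–216.7°] cycloidal, h=15: full span → s += 15 → s = 50.0000
seg 6 [216.7°–360°] simple-harmonic, h=-28: θ=293.1° here. β=76.4, B=143.3. -28/2·(1 − cos(π·0.5331)) = -15.4553 → s = 34.5447

34.5447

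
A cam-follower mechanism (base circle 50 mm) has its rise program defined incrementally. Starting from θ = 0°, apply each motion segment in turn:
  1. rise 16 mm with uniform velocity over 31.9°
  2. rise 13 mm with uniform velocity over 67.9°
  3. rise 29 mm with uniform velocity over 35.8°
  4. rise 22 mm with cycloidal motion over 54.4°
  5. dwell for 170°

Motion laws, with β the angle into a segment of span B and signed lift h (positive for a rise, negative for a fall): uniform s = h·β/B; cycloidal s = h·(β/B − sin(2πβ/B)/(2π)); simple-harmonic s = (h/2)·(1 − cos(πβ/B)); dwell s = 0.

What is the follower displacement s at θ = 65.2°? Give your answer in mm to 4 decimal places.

seg 1 [0°–31.9°] uniform, h=16: full span → s += 16 → s = 16.0000
seg 2 [31.9°–99.8°] uniform, h=13: θ=65.2° here. β=33.3, B=67.9. 13·33.3/67.9 = 6.3756 → s = 22.3756

22.3756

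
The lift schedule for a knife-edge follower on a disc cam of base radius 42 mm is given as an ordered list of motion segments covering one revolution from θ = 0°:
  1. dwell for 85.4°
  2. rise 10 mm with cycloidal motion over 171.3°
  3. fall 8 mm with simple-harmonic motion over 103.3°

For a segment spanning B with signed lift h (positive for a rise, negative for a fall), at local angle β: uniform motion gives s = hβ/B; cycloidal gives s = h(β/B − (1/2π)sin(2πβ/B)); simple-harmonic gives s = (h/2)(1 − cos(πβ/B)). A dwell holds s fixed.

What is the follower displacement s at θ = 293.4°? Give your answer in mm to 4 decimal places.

seg 1 [0°–85.4°] dwell: s stays 0.0000
seg 2 [85.4°–256.7°] cycloidal, h=10: full span → s += 10 → s = 10.0000
seg 3 [256.7°–360°] simple-harmonic, h=-8: θ=293.4° here. β=36.7, B=103.3. -8/2·(1 − cos(π·0.3553)) = -2.2434 → s = 7.7566

7.7566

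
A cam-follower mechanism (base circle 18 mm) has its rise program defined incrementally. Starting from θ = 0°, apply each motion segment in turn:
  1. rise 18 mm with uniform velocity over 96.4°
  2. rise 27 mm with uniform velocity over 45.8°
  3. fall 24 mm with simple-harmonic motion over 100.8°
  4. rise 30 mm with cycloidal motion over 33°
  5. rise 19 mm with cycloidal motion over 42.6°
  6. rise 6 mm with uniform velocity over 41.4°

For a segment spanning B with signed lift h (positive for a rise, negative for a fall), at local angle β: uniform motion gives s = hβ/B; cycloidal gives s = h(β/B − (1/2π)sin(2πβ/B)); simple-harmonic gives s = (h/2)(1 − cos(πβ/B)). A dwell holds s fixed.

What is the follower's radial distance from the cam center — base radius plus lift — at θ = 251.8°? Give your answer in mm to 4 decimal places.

seg 1 [0°–96.4°] uniform, h=18: full span → s += 18 → s = 18.0000
seg 2 [96.4°–142.2°] uniform, h=27: full span → s += 27 → s = 45.0000
seg 3 [142.2°–243°] simple-harmonic, h=-24: full span → s += -24 → s = 21.0000
seg 4 [243°–276°] cycloidal, h=30: θ=251.8° here. β=8.8, B=33. 30·(0.2667 − sin(2π·0.2667)/(2π)) = 3.2515 → s = 24.2515
radial distance = base radius + s = 18 + 24.2515 = 42.2515

42.2515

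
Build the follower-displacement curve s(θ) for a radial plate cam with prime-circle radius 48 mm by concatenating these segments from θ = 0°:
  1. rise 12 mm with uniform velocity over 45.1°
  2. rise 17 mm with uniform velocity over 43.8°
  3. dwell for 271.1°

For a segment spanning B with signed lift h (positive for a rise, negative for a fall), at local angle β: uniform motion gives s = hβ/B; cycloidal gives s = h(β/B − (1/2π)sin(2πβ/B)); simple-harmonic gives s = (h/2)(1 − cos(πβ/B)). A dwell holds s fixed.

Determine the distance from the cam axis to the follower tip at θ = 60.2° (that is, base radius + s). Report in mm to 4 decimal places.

seg 1 [0°–45.1°] uniform, h=12: full span → s += 12 → s = 12.0000
seg 2 [45.1°–88.9°] uniform, h=17: θ=60.2° here. β=15.1, B=43.8. 17·15.1/43.8 = 5.8607 → s = 17.8607
radial distance = base radius + s = 48 + 17.8607 = 65.8607

65.8607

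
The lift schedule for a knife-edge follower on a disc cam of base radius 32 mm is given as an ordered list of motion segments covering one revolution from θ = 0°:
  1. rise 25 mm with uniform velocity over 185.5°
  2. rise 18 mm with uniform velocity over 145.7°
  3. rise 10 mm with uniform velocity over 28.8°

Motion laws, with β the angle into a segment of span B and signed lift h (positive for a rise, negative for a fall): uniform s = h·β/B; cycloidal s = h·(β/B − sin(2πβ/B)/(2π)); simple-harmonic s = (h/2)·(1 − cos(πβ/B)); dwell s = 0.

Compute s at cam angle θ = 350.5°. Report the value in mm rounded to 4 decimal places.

seg 1 [0°–185.5°] uniform, h=25: full span → s += 25 → s = 25.0000
seg 2 [185.5°–331.2°] uniform, h=18: full span → s += 18 → s = 43.0000
seg 3 [331.2°–360°] uniform, h=10: θ=350.5° here. β=19.3, B=28.8. 10·19.3/28.8 = 6.7014 → s = 49.7014

49.7014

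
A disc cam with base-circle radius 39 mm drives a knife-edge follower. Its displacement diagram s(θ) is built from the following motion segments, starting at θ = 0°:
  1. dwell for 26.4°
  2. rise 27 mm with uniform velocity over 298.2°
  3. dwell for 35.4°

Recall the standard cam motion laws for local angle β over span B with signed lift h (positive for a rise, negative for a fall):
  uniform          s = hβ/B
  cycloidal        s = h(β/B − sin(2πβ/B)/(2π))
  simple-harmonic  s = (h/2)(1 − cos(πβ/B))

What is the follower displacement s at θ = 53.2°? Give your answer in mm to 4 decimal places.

seg 1 [0°–26.4°] dwell: s stays 0.0000
seg 2 [26.4°–324.6°] uniform, h=27: θ=53.2° here. β=26.8, B=298.2. 27·26.8/298.2 = 2.4266 → s = 2.4266

2.4266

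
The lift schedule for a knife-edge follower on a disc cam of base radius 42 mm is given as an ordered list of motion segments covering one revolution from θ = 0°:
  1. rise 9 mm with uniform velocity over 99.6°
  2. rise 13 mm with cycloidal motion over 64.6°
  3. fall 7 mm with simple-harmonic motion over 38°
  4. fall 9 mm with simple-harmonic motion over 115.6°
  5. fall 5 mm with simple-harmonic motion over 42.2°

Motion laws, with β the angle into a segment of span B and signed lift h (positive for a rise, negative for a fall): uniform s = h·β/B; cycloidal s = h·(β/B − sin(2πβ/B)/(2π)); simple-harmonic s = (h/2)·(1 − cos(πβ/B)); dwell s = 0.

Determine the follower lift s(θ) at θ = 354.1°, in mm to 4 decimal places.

seg 1 [0°–99.6°] uniform, h=9: full span → s += 9 → s = 9.0000
seg 2 [99.6°–164.2°] cycloidal, h=13: full span → s += 13 → s = 22.0000
seg 3 [164.2°–202.2°] simple-harmonic, h=-7: full span → s += -7 → s = 15.0000
seg 4 [202.2°–317.8°] simple-harmonic, h=-9: full span → s += -9 → s = 6.0000
seg 5 [317.8°–360°] simple-harmonic, h=-5: θ=354.1° here. β=36.3, B=42.2. -5/2·(1 − cos(π·0.8602)) = -4.7627 → s = 1.2373

1.2373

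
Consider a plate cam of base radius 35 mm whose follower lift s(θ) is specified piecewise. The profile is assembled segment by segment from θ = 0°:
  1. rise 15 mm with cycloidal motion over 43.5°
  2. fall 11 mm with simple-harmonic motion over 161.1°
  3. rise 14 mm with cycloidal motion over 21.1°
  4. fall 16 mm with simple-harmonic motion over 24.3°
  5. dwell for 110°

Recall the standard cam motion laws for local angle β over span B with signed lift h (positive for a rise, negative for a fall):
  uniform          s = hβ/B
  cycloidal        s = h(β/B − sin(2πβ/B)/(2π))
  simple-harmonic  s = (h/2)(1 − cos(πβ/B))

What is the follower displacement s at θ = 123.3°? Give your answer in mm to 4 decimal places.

seg 1 [0°–43.5°] cycloidal, h=15: full span → s += 15 → s = 15.0000
seg 2 [43.5°–204.6°] simple-harmonic, h=-11: θ=123.3° here. β=79.8, B=161.1. -11/2·(1 − cos(π·0.4953)) = -5.4196 → s = 9.5804

9.5804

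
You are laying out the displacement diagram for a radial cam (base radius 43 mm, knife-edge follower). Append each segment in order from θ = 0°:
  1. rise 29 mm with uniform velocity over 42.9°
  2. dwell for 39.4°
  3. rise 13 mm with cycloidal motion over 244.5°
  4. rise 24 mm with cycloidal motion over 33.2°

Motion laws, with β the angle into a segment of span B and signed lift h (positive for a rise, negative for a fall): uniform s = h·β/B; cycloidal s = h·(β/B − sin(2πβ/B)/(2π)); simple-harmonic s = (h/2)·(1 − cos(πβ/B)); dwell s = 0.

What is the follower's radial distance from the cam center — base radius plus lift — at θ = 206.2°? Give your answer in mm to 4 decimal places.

seg 1 [0°–42.9°] uniform, h=29: full span → s += 29 → s = 29.0000
seg 2 [42.9°–82.3°] dwell: s stays 29.0000
seg 3 [82.3°–326.8°] cycloidal, h=13: θ=206.2° here. β=123.9, B=244.5. 13·(0.5067 − sin(2π·0.5067)/(2π)) = 6.6754 → s = 35.6754
radial distance = base radius + s = 43 + 35.6754 = 78.6754

78.6754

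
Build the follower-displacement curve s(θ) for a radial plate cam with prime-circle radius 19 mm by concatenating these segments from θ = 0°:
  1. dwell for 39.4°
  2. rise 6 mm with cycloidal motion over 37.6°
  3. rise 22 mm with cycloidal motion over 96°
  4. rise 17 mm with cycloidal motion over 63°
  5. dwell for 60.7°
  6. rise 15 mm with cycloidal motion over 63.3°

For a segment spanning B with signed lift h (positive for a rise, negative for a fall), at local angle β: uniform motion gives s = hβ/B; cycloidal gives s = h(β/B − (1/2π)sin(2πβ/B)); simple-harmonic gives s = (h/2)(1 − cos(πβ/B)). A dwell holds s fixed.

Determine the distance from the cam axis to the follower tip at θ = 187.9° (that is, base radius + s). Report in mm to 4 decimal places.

seg 1 [0°–39.4°] dwell: s stays 0.0000
seg 2 [39.4°–77°] cycloidal, h=6: full span → s += 6 → s = 6.0000
seg 3 [77°–173°] cycloidal, h=22: full span → s += 22 → s = 28.0000
seg 4 [173°–236°] cycloidal, h=17: θ=187.9° here. β=14.9, B=63. 17·(0.2365 − sin(2π·0.2365)/(2π)) = 1.3247 → s = 29.3247
radial distance = base radius + s = 19 + 29.3247 = 48.3247

48.3247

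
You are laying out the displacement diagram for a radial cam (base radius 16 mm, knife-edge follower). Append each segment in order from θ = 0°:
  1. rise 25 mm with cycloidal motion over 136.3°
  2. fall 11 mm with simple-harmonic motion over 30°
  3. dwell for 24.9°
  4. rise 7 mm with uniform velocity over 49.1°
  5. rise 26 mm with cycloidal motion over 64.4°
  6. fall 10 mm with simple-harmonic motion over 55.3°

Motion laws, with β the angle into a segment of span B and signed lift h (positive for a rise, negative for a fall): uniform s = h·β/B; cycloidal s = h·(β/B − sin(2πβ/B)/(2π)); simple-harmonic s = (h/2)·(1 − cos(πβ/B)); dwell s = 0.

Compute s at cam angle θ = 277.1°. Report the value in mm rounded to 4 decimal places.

seg 1 [0°–136.3°] cycloidal, h=25: full span → s += 25 → s = 25.0000
seg 2 [136.3°–166.3°] simple-harmonic, h=-11: full span → s += -11 → s = 14.0000
seg 3 [166.3°–191.2°] dwell: s stays 14.0000
seg 4 [191.2°–240.3°] uniform, h=7: full span → s += 7 → s = 21.0000
seg 5 [240.3°–304.7°] cycloidal, h=26: θ=277.1° here. β=36.8, B=64.4. 26·(0.5714 − sin(2π·0.5714)/(2π)) = 16.6526 → s = 37.6526

37.6526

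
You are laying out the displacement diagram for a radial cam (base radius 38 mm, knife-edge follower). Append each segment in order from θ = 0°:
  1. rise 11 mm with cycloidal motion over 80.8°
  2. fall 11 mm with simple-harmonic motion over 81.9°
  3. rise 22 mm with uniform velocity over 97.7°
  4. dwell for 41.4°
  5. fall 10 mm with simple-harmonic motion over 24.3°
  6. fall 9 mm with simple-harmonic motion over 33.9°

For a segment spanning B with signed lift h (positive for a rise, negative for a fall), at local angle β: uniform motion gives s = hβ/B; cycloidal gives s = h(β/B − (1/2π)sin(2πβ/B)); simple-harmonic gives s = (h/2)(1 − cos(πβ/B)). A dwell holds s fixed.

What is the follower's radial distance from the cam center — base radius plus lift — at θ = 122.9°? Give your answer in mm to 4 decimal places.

seg 1 [0°–80.8°] cycloidal, h=11: full span → s += 11 → s = 11.0000
seg 2 [80.8°–162.7°] simple-harmonic, h=-11: θ=122.9° here. β=42.1, B=81.9. -11/2·(1 − cos(π·0.5140)) = -5.7425 → s = 5.2575
radial distance = base radius + s = 38 + 5.2575 = 43.2575

43.2575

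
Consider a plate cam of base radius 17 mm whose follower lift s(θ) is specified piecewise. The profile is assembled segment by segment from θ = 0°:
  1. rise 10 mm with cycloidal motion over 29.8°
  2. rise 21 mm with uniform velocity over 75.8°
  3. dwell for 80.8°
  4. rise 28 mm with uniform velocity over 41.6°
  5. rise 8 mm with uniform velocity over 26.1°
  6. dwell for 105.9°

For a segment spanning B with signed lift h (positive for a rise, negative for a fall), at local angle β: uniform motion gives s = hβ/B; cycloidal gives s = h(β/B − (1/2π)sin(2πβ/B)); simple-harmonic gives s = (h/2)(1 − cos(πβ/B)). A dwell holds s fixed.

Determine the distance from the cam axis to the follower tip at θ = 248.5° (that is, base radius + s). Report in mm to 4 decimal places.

seg 1 [0°–29.8°] cycloidal, h=10: full span → s += 10 → s = 10.0000
seg 2 [29.8°–105.6°] uniform, h=21: full span → s += 21 → s = 31.0000
seg 3 [105.6°–186.4°] dwell: s stays 31.0000
seg 4 [186.4°–228°] uniform, h=28: full span → s += 28 → s = 59.0000
seg 5 [228°–254.1°] uniform, h=8: θ=248.5° here. β=20.5, B=26.1. 8·20.5/26.1 = 6.2835 → s = 65.2835
radial distance = base radius + s = 17 + 65.2835 = 82.2835

82.2835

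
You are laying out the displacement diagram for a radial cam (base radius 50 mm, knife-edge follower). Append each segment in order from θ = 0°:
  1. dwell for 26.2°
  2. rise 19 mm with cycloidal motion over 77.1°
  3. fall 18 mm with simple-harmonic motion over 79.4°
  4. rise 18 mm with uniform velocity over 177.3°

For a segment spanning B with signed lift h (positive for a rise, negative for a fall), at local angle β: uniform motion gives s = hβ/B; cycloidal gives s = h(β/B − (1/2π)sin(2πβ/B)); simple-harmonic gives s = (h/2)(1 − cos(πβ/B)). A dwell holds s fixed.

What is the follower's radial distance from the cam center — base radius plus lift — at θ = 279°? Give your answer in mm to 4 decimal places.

seg 1 [0°–26.2°] dwell: s stays 0.0000
seg 2 [26.2°–103.3°] cycloidal, h=19: full span → s += 19 → s = 19.0000
seg 3 [103.3°–182.7°] simple-harmonic, h=-18: full span → s += -18 → s = 1.0000
seg 4 [182.7°–360°] uniform, h=18: θ=279° here. β=96.3, B=177.3. 18·96.3/177.3 = 9.7766 → s = 10.7766
radial distance = base radius + s = 50 + 10.7766 = 60.7766

60.7766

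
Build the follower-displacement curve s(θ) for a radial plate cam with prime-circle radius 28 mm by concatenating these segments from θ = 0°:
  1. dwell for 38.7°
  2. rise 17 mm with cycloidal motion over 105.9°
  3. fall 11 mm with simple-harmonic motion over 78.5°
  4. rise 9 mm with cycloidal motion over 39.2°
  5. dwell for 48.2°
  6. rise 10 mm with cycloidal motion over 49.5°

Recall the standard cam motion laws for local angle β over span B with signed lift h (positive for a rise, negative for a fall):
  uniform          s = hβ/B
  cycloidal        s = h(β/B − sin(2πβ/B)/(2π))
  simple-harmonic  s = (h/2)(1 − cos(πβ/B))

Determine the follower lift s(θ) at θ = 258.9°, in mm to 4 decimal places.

seg 1 [0°–38.7°] dwell: s stays 0.0000
seg 2 [38.7°–144.6°] cycloidal, h=17: full span → s += 17 → s = 17.0000
seg 3 [144.6°–223.1°] simple-harmonic, h=-11: full span → s += -11 → s = 6.0000
seg 4 [223.1°–262.3°] cycloidal, h=9: θ=258.9° here. β=35.8, B=39.2. 9·(0.9133 − sin(2π·0.9133)/(2π)) = 8.9619 → s = 14.9619

14.9619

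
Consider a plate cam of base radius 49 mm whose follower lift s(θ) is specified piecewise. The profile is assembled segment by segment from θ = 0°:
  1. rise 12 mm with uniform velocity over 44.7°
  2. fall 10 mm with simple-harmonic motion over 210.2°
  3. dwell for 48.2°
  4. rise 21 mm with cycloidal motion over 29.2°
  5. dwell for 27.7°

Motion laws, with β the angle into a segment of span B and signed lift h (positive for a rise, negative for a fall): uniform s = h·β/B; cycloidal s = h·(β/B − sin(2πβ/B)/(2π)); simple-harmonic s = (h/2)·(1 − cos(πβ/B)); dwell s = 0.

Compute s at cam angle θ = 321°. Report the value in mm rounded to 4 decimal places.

seg 1 [0°–44.7°] uniform, h=12: full span → s += 12 → s = 12.0000
seg 2 [44.7°–254.9°] simple-harmonic, h=-10: full span → s += -10 → s = 2.0000
seg 3 [254.9°–303.1°] dwell: s stays 2.0000
seg 4 [303.1°–332.3°] cycloidal, h=21: θ=321° here. β=17.9, B=29.2. 21·(0.6130 − sin(2π·0.6130)/(2π)) = 15.0521 → s = 17.0521

17.0521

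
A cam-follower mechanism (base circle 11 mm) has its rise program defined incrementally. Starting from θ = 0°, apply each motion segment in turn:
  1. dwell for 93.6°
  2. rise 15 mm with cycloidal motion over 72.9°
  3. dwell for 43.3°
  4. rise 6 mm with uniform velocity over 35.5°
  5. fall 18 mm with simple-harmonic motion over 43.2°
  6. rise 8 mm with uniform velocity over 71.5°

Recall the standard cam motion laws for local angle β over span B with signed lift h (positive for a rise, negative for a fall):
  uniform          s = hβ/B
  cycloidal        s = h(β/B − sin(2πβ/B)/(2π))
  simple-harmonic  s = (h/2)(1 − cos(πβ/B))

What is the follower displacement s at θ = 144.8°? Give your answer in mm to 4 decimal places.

seg 1 [0°–93.6°] dwell: s stays 0.0000
seg 2 [93.6°–166.5°] cycloidal, h=15: θ=144.8° here. β=51.2, B=72.9. 15·(0.7023 − sin(2π·0.7023)/(2π)) = 12.8160 → s = 12.8160

12.8160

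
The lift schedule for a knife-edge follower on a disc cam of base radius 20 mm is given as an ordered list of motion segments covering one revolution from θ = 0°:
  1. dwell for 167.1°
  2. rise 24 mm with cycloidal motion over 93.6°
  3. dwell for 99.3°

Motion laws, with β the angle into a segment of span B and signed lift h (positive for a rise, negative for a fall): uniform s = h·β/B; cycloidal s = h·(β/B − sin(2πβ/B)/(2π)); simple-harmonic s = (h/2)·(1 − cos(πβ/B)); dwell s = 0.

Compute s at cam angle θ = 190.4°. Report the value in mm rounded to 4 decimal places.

seg 1 [0°–167.1°] dwell: s stays 0.0000
seg 2 [167.1°–260.7°] cycloidal, h=24: θ=190.4° here. β=23.3, B=93.6. 24·(0.2489 − sin(2π·0.2489)/(2π)) = 2.1547 → s = 2.1547

2.1547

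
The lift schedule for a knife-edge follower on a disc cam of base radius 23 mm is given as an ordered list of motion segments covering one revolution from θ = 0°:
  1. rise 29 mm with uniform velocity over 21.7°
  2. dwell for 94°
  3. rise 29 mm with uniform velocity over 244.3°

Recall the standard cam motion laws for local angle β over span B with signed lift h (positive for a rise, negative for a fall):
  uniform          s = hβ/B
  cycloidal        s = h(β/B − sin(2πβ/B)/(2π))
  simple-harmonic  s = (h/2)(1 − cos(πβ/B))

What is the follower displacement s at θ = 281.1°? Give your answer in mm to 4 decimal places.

seg 1 [0°–21.7°] uniform, h=29: full span → s += 29 → s = 29.0000
seg 2 [21.7°–115.7°] dwell: s stays 29.0000
seg 3 [115.7°–360°] uniform, h=29: θ=281.1° here. β=165.4, B=244.3. 29·165.4/244.3 = 19.6341 → s = 48.6341

48.6341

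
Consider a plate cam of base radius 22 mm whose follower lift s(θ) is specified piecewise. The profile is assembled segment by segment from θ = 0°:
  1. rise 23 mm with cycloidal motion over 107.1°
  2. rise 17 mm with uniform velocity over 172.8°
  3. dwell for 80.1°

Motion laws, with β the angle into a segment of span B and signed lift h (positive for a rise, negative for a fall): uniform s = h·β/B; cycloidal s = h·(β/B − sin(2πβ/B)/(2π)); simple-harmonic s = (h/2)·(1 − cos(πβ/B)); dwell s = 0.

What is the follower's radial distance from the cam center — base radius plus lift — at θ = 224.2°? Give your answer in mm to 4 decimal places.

seg 1 [0°–107.1°] cycloidal, h=23: full span → s += 23 → s = 23.0000
seg 2 [107.1°–279.9°] uniform, h=17: θ=224.2° here. β=117.1, B=172.8. 17·117.1/172.8 = 11.5203 → s = 34.5203
radial distance = base radius + s = 22 + 34.5203 = 56.5203

56.5203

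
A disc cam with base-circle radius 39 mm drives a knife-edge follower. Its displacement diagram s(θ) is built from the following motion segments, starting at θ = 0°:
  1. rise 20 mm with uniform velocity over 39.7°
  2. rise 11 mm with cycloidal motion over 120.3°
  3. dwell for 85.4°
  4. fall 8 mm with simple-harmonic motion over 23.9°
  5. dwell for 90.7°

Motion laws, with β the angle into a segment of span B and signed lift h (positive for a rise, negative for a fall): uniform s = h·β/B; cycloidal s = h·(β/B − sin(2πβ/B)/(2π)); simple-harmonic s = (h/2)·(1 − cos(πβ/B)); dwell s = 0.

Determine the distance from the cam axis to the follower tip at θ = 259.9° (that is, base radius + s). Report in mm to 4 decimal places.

seg 1 [0°–39.7°] uniform, h=20: full span → s += 20 → s = 20.0000
seg 2 [39.7°–160°] cycloidal, h=11: full span → s += 11 → s = 31.0000
seg 3 [160°–245.4°] dwell: s stays 31.0000
seg 4 [245.4°–269.3°] simple-harmonic, h=-8: θ=259.9° here. β=14.5, B=23.9. -8/2·(1 − cos(π·0.6067)) = -5.3158 → s = 25.6842
radial distance = base radius + s = 39 + 25.6842 = 64.6842

64.6842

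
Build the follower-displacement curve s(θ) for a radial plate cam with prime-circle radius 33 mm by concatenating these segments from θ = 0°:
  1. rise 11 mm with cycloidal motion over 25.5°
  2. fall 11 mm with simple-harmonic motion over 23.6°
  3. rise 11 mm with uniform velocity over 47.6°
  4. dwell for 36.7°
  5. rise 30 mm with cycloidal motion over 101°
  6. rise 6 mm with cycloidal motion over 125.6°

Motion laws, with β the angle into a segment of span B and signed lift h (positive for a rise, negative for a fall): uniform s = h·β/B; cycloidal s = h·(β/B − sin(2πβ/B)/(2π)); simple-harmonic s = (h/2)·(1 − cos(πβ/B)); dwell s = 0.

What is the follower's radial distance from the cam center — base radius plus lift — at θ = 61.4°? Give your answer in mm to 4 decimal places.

seg 1 [0°–25.5°] cycloidal, h=11: full span → s += 11 → s = 11.0000
seg 2 [25.5°–49.1°] simple-harmonic, h=-11: full span → s += -11 → s = 0.0000
seg 3 [49.1°–96.7°] uniform, h=11: θ=61.4° here. β=12.3, B=47.6. 11·12.3/47.6 = 2.8424 → s = 2.8424
radial distance = base radius + s = 33 + 2.8424 = 35.8424

35.8424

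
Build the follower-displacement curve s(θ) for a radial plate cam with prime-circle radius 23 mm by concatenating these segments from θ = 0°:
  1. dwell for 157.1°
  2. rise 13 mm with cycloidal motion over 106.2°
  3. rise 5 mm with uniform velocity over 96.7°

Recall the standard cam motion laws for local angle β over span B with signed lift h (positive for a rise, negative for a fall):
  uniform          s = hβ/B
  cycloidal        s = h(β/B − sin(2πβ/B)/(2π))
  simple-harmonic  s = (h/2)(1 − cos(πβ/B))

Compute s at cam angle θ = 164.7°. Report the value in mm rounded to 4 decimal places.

seg 1 [0°–157.1°] dwell: s stays 0.0000
seg 2 [157.1°–263.3°] cycloidal, h=13: θ=164.7° here. β=7.6, B=106.2. 13·(0.0716 − sin(2π·0.0716)/(2π)) = 0.0310 → s = 0.0310

0.0310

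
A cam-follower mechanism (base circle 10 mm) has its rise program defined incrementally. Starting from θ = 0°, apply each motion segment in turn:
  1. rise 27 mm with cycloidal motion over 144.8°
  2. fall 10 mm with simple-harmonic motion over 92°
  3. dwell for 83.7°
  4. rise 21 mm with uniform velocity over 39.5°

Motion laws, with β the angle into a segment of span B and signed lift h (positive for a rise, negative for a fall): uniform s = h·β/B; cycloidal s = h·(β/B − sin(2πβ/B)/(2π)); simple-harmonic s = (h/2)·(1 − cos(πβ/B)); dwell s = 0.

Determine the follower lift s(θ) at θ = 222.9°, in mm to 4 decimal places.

seg 1 [0°–144.8°] cycloidal, h=27: full span → s += 27 → s = 27.0000
seg 2 [144.8°–236.8°] simple-harmonic, h=-10: θ=222.9° here. β=78.1, B=92. -10/2·(1 − cos(π·0.8489)) = -9.4473 → s = 17.5527

17.5527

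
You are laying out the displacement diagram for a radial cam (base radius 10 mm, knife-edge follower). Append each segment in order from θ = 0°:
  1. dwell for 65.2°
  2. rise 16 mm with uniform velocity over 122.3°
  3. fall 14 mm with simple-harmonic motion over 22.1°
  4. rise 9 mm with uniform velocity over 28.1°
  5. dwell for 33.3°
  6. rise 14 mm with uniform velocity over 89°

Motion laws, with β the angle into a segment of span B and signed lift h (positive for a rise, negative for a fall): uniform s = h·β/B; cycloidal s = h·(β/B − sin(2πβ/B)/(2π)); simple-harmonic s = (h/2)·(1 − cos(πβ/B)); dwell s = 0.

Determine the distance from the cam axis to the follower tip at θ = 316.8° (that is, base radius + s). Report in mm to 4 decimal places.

seg 1 [0°–65.2°] dwell: s stays 0.0000
seg 2 [65.2°–187.5°] uniform, h=16: full span → s += 16 → s = 16.0000
seg 3 [187.5°–209.6°] simple-harmonic, h=-14: full span → s += -14 → s = 2.0000
seg 4 [209.6°–237.7°] uniform, h=9: full span → s += 9 → s = 11.0000
seg 5 [237.7°–271°] dwell: s stays 11.0000
seg 6 [271°–360°] uniform, h=14: θ=316.8° here. β=45.8, B=89. 14·45.8/89 = 7.2045 → s = 18.2045
radial distance = base radius + s = 10 + 18.2045 = 28.2045

28.2045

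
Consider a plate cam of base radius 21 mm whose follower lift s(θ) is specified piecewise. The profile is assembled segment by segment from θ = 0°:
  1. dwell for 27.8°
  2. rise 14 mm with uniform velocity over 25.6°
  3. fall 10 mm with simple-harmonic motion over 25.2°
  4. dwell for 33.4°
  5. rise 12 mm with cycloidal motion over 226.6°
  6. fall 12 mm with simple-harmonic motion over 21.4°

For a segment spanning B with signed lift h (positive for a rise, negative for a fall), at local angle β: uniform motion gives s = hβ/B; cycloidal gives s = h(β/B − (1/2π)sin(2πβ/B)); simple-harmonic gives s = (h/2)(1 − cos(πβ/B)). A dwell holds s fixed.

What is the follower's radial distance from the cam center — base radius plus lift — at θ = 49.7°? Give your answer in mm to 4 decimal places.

seg 1 [0°–27.8°] dwell: s stays 0.0000
seg 2 [27.8°–53.4°] uniform, h=14: θ=49.7° here. β=21.9, B=25.6. 14·21.9/25.6 = 11.9766 → s = 11.9766
radial distance = base radius + s = 21 + 11.9766 = 32.9766

32.9766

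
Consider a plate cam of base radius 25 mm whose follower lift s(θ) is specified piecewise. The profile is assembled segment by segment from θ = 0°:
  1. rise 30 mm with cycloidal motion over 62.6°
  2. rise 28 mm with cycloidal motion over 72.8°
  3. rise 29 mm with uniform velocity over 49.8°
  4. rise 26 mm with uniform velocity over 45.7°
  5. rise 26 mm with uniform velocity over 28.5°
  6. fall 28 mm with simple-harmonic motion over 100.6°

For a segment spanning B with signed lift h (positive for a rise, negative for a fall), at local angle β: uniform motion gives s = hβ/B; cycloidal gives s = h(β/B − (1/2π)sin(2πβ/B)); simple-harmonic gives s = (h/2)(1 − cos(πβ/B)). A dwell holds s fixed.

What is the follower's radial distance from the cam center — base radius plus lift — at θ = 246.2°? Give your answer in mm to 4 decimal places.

seg 1 [0°–62.6°] cycloidal, h=30: full span → s += 30 → s = 30.0000
seg 2 [62.6°–135.4°] cycloidal, h=28: full span → s += 28 → s = 58.0000
seg 3 [135.4°–185.2°] uniform, h=29: full span → s += 29 → s = 87.0000
seg 4 [185.2°–230.9°] uniform, h=26: full span → s += 26 → s = 113.0000
seg 5 [230.9°–259.4°] uniform, h=26: θ=246.2° here. β=15.3, B=28.5. 26·15.3/28.5 = 13.9579 → s = 126.9579
radial distance = base radius + s = 25 + 126.9579 = 151.9579

151.9579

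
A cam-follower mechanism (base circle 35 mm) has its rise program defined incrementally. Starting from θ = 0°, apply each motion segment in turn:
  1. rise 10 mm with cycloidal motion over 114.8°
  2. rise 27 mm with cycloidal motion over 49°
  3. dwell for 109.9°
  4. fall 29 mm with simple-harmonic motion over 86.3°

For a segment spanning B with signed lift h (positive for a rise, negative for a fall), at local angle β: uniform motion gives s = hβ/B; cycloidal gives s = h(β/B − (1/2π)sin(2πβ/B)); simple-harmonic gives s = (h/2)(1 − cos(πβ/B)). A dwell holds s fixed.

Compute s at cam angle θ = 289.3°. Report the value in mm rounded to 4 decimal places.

seg 1 [0°–114.8°] cycloidal, h=10: full span → s += 10 → s = 10.0000
seg 2 [114.8°–163.8°] cycloidal, h=27: full span → s += 27 → s = 37.0000
seg 3 [163.8°–273.7°] dwell: s stays 37.0000
seg 4 [273.7°–360°] simple-harmonic, h=-29: θ=289.3° here. β=15.6, B=86.3. -29/2·(1 − cos(π·0.1808)) = -2.2759 → s = 34.7241

34.7241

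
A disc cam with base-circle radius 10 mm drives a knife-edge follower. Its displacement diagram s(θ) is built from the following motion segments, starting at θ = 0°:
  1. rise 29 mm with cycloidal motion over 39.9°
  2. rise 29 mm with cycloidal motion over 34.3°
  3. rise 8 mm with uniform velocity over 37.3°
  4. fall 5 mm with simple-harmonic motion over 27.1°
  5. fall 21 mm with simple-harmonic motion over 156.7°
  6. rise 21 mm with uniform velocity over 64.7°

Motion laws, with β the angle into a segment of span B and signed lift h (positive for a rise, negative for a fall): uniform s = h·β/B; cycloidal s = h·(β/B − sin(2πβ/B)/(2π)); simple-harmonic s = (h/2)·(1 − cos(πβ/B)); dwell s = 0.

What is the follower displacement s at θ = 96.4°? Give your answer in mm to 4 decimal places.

seg 1 [0°–39.9°] cycloidal, h=29: full span → s += 29 → s = 29.0000
seg 2 [39.9°–74.2°] cycloidal, h=29: full span → s += 29 → s = 58.0000
seg 3 [74.2°–111.5°] uniform, h=8: θ=96.4° here. β=22.2, B=37.3. 8·22.2/37.3 = 4.7614 → s = 62.7614

62.7614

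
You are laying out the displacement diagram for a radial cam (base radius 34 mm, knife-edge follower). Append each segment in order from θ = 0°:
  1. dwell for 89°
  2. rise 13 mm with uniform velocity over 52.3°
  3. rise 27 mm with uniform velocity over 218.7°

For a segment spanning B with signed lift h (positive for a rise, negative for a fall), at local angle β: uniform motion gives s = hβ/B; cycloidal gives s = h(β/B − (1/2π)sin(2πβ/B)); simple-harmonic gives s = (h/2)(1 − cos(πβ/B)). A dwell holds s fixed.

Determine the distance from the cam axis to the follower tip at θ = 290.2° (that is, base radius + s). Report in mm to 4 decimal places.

seg 1 [0°–89°] dwell: s stays 0.0000
seg 2 [89°–141.3°] uniform, h=13: full span → s += 13 → s = 13.0000
seg 3 [141.3°–360°] uniform, h=27: θ=290.2° here. β=148.9, B=218.7. 27·148.9/218.7 = 18.3827 → s = 31.3827
radial distance = base radius + s = 34 + 31.3827 = 65.3827

65.3827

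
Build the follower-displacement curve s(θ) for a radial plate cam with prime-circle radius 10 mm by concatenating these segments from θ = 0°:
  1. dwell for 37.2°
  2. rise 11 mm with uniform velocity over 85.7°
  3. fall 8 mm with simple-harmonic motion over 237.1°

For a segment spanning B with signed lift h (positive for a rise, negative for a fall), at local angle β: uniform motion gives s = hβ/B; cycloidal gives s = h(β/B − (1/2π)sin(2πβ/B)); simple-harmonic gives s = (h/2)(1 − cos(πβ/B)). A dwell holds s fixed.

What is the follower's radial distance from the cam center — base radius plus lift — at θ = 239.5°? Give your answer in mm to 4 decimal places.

seg 1 [0°–37.2°] dwell: s stays 0.0000
seg 2 [37.2°–122.9°] uniform, h=11: full span → s += 11 → s = 11.0000
seg 3 [122.9°–360°] simple-harmonic, h=-8: θ=239.5° here. β=116.6, B=237.1. -8/2·(1 − cos(π·0.4918)) = -3.8967 → s = 7.1033
radial distance = base radius + s = 10 + 7.1033 = 17.1033

17.1033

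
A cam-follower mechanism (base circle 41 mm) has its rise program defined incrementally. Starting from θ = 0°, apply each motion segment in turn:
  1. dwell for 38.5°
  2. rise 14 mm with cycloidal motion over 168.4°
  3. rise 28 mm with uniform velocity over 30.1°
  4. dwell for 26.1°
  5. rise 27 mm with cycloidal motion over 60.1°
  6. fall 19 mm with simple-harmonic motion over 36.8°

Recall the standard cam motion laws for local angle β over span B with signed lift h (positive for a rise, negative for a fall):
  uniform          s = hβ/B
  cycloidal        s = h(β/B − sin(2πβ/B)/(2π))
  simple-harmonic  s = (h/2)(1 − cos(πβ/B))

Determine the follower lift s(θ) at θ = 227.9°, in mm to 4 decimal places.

seg 1 [0°–38.5°] dwell: s stays 0.0000
seg 2 [38.5°–206.9°] cycloidal, h=14: full span → s += 14 → s = 14.0000
seg 3 [206.9°–237°] uniform, h=28: θ=227.9° here. β=21, B=30.1. 28·21/30.1 = 19.5349 → s = 33.5349

33.5349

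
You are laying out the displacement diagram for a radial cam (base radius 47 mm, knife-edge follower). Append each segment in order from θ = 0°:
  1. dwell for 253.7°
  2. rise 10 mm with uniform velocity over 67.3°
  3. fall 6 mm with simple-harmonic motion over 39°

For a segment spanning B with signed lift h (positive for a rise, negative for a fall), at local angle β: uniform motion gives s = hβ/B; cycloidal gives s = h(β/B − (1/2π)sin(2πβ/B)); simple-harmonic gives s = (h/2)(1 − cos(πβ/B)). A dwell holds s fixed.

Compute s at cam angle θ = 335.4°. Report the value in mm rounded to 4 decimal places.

seg 1 [0°–253.7°] dwell: s stays 0.0000
seg 2 [253.7°–321°] uniform, h=10: full span → s += 10 → s = 10.0000
seg 3 [321°–360°] simple-harmonic, h=-6: θ=335.4° here. β=14.4, B=39. -6/2·(1 − cos(π·0.3692)) = -1.8019 → s = 8.1981

8.1981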